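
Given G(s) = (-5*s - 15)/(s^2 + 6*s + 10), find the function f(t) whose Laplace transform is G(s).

f(t) = -5*exp(-3*t)*cos(t)

Rewrite the denominator: s^2 + 6*s + 10 = (s + 3)^2 + 1.
The form in (s + 3) signals a first-shifting-theorem factor e^(-3t).
Since L{cos(t)} = s/(s^2 + 1), the inverse is exp(-3*t)*cos(t), scaled by -5.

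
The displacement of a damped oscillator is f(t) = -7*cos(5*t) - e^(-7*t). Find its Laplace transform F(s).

The transform is linear, so treat each term independently.
(-1)·[L{e^(-7t)} = 1/(s + 7)]; (-7)·[L{cos(5t)} = s/(s^2 + 25)].

F(s) = -7*s/(s^2 + 25) - 1/(s + 7)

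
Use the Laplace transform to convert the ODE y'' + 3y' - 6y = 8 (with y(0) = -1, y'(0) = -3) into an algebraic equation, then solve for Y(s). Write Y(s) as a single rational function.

Transform both sides with L{·}.
Using L{y''} = s^2 Y - s·y(0) - y'(0) and L{y'} = sY - y(0), with y(0) = -1, y'(0) = -3, the left side becomes (s^2 + 3*s - 6)Y - (-s - 6).
The right side is L{8} = 8/s.
So (s^2 + 3*s - 6)Y = 8/s + (-s - 6).
Isolate Y and clear denominators.

Y(s) = (-s^2 - 6*s + 8)/(s^3 + 3*s^2 - 6*s)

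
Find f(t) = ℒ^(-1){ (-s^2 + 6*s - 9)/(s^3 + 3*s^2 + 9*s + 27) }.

f(t) = sin(3*t) + cos(3*t) - 2*exp(-3*t)

Factor the denominator: s^3 + 3*s^2 + 9*s + 27 = (s + 3)*(s^2 + 9).
Partial fraction decomposition gives [-2/(s + 3)] + [s/(s^2 + 9)] + [3/(s^2 + 9)].
Invert each term: -2/(s + 3) ↔ -2e^(-3t); 1·s/(s^2 + 9) ↔ cos(3t); 1·3/(s^2 + 9) ↔ sin(3t).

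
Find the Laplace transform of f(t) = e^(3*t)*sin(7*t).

L{sin(7t)} = 7/(s^2 + 49).
By the first shifting theorem, multiplying by e^(3t) replaces s with s - 3.

7/((s - 3)^2 + 49)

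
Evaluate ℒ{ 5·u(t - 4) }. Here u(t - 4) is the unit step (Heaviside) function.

5*exp(-4*s)/s

By the second shifting theorem, L{u(t - c)·g(t - c)} = e^(-cs)·G(s) with c = 4 and G(s) = L{g(t)}.
L{5} = 5/s.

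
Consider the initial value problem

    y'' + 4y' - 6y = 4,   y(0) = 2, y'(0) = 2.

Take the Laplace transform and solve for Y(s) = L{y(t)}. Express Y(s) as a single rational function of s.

Laplace-transform each side.
The derivative rules (L{y''} = s^2 Y - s·y(0) - y'(0) and L{y'} = sY - y(0), with y(0) = 2, y'(0) = 2) turn the left side into (s^2 + 4*s - 6)Y - (2*s + 10).
The right side is L{4} = 4/s.
So (s^2 + 4*s - 6)Y = 4/s + (2*s + 10).
Divide through and combine into a single rational function.

Y(s) = (2*s^2 + 10*s + 4)/(s^3 + 4*s^2 - 6*s)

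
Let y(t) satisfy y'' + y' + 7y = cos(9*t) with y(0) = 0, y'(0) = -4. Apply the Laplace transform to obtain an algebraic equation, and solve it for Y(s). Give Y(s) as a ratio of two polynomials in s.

Y(s) = (-4*s^2 + s - 324)/(s^4 + s^3 + 88*s^2 + 81*s + 567)

Transform both sides with L{·}.
With L{y''} = s^2 Y - s·y(0) - y'(0) and L{y'} = sY - y(0), with y(0) = 0, y'(0) = -4: the LHS transforms to (s^2 + s + 7)Y - (-4).
The right side is L{cos(9*t)} = s/(s^2 + 81).
So (s^2 + s + 7)Y = s/(s^2 + 81) + (-4).
Isolate Y and clear denominators.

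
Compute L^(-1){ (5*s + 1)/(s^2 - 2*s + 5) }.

3*exp(t)*sin(2*t) + 5*exp(t)*cos(2*t)

Complete the square in the denominator: s^2 - 2*s + 5 = (s - 1)^2 + 2^2.
Split the numerator to match: 5*s + 1 = 5·(s - 1) + 3·2.
Invert each term: 5·(s - 1)/((s - 1)^2 + 4) ↔ 5e^(t)cos(2t); 3·2/((s - 1)^2 + 4) ↔ 3e^(t)sin(2t).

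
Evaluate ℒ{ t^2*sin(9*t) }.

54*(s^2 - 27)/(s^2 + 81)^3

L{sin(9t)} = 9/(s^2 + 81).
Then apply L{t^2·g(t)} = (-1)^2 d^2/ds^2[H(s)] with H(s) = 9/(s^2 + 81):
differentiating 2 times and applying the sign gives 54*(s^2 - 27)/(s^2 + 81)^3.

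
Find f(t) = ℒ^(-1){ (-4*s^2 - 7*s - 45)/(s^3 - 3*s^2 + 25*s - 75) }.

Factor the denominator: s^3 - 3*s^2 + 25*s - 75 = (s - 3)*(s^2 + 25).
Partial fraction decomposition gives [-3/(s - 3)] + [-s/(s^2 + 25)] + [-10/(s^2 + 25)].
Invert each term: -3/(s - 3) ↔ -3e^(3t); -1·s/(s^2 + 25) ↔ -cos(5t); -2·5/(s^2 + 25) ↔ -2sin(5t).

f(t) = -3*exp(3*t) - 2*sin(5*t) - cos(5*t)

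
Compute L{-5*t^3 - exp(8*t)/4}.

By linearity of the Laplace transform, transform each term separately.
(-5)·[L{t^3} = 3!/s^4 = 6/s^4]; (-1/4)·[L{e^(8t)} = 1/(s - 8)].

-1/(4*(s - 8)) - 30/s^4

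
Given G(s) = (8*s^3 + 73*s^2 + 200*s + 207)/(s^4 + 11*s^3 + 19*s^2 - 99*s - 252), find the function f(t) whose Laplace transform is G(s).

Factor the denominator: s^4 + 11*s^3 + 19*s^2 - 99*s - 252 = (s - 3)*(s + 3)*(s + 4)*(s + 7).
Partial fraction decomposition gives [3/(s + 7)] + [3/(s + 4)] + [-2/(s + 3)] + [4/(s - 3)].
Invert each term: 3/(s + 7) ↔ 3e^(-7t); 3/(s + 4) ↔ 3e^(-4t); -2/(s + 3) ↔ -2e^(-3t); 4/(s - 3) ↔ 4e^(3t).

f(t) = 4*exp(3*t) - 2*exp(-3*t) + 3*exp(-4*t) + 3*exp(-7*t)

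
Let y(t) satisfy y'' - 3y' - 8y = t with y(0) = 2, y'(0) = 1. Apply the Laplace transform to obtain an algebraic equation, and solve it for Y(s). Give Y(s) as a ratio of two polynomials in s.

Transform both sides with L{·}.
With L{y''} = s^2 Y - s·y(0) - y'(0) and L{y'} = sY - y(0), with y(0) = 2, y'(0) = 1: the LHS transforms to (s^2 - 3*s - 8)Y - (2*s - 5).
The right side is L{t} = s^(-2).
So (s^2 - 3*s - 8)Y = s^(-2) + (2*s - 5).
Solve for Y(s) and write it as one ratio of polynomials.

Y(s) = (2*s^3 - 5*s^2 + 1)/(s^4 - 3*s^3 - 8*s^2)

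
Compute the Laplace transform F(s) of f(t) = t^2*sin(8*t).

L{sin(8t)} = 8/(s^2 + 64).
Then apply L{t^2·g(t)} = (-1)^2 d^2/ds^2[G(s)] with G(s) = 8/(s^2 + 64):
differentiating 2 times and applying the sign gives 16*(3*s^2 - 64)/(s^2 + 64)^3.

F(s) = 16*(3*s^2 - 64)/(s^2 + 64)^3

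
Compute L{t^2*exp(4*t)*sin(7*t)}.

L{sin(7t)} = 7/(s^2 + 49).
Multiplying by e^(4t) shifts s → s - 4, so L{exp(4*t)*sin(7*t)} = 7/((s - 4)^2 + 49).
Then apply L{t^2·g(t)} = (-1)^2 d^2/ds^2[G(s)] with G(s) = 7/((s - 4)^2 + 49):
differentiating 2 times and applying the sign gives 14*(3*s^2 - 24*s - 1)/(s^2 - 8*s + 65)^3.

14*(3*s^2 - 24*s - 1)/(s^2 - 8*s + 65)^3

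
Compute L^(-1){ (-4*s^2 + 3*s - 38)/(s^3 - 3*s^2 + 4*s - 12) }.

Factor the denominator: s^3 - 3*s^2 + 4*s - 12 = (s - 3)*(s^2 + 4).
Partial fraction decomposition gives [-5/(s - 3)] + [s/(s^2 + 4)] + [6/(s^2 + 4)].
Invert each term: -5/(s - 3) ↔ -5e^(3t); 1·s/(s^2 + 4) ↔ cos(2t); 3·2/(s^2 + 4) ↔ 3sin(2t).

-5*exp(3*t) + 3*sin(2*t) + cos(2*t)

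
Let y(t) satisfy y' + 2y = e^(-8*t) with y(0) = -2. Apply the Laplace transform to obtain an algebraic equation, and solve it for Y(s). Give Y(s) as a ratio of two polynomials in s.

Take the Laplace transform of both sides.
With L{y'} = sY - y(0) = sY - (-2): the LHS transforms to (s + 2)Y - (-2).
The right side is L{e^(-8*t)} = 1/(s + 8).
So (s + 2)Y = 1/(s + 8) + (-2).
Solve for Y(s) and write it as one ratio of polynomials.

Y(s) = (-2*s - 15)/(s^2 + 10*s + 16)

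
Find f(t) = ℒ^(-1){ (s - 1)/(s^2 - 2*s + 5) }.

f(t) = exp(t)*cos(2*t)

Rewrite the denominator: s^2 - 2*s + 5 = (s - 1)^2 + 4.
The form in (s - 1) signals a first-shifting-theorem factor e^(t).
Since L{cos(2t)} = s/(s^2 + 4), the inverse is exp(t)*cos(2*t).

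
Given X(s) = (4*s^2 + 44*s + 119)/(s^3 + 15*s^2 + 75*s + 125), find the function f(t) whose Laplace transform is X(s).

f(t) = -t^2*exp(-5*t)/2 + 4*t*exp(-5*t) + 4*exp(-5*t)

Factor the denominator: s^3 + 15*s^2 + 75*s + 125 = (s + 5)^3.
Partial fraction decomposition gives [4/(s + 5)] + [4/(s + 5)^2] + [-1/(s + 5)^3].
Invert each term: 4/(s + 5) ↔ 4e^(-5t); 4/(s + 5)^2 ↔ 4t·e^(-5t); -1/(s + 5)^3 ↔ (-1/2)t^2·e^(-5t).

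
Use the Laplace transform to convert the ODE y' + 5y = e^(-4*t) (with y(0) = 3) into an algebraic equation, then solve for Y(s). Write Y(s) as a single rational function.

Apply the Laplace transform to the equation.
Using L{y'} = sY - y(0) = sY - 3, the left side becomes (s + 5)Y - (3).
The right side is L{e^(-4*t)} = 1/(s + 4).
So (s + 5)Y = 1/(s + 4) + (3).
Solve for Y(s) and write it as one ratio of polynomials.

Y(s) = (3*s + 13)/(s^2 + 9*s + 20)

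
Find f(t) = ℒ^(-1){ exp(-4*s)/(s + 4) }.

The factor e^(-4s) signals a time shift by c = 4 (second shifting theorem).
L{e^(-4t)} = 1/(s + 4), so L^-1{1/(s + 4)} = exp(-4*t).
Hence the inverse is u(t - 4) times that function evaluated at t - 4.

f(t) = Heaviside(t - 4)*(exp(-4*t + 16))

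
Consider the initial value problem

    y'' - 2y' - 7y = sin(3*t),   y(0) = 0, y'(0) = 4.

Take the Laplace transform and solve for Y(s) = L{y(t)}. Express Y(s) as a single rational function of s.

Y(s) = (4*s^2 + 39)/(s^4 - 2*s^3 + 2*s^2 - 18*s - 63)

Laplace-transform each side.
Using L{y''} = s^2 Y - s·y(0) - y'(0) and L{y'} = sY - y(0), with y(0) = 0, y'(0) = 4, the left side becomes (s^2 - 2*s - 7)Y - (4).
The right side is L{sin(3*t)} = 3/(s^2 + 9).
So (s^2 - 2*s - 7)Y = 3/(s^2 + 9) + (4).
Solve for Y(s) and write it as one ratio of polynomials.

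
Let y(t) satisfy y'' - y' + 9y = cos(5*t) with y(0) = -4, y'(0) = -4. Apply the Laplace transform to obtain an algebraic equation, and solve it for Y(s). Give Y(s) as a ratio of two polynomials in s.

Y(s) = (-4*s^3 - 99*s)/(s^4 - s^3 + 34*s^2 - 25*s + 225)

Take the Laplace transform of both sides.
Using L{y''} = s^2 Y - s·y(0) - y'(0) and L{y'} = sY - y(0), with y(0) = -4, y'(0) = -4, the left side becomes (s^2 - s + 9)Y - (-4*s).
The right side is L{cos(5*t)} = s/(s^2 + 25).
So (s^2 - s + 9)Y = s/(s^2 + 25) + (-4*s).
Isolate Y and clear denominators.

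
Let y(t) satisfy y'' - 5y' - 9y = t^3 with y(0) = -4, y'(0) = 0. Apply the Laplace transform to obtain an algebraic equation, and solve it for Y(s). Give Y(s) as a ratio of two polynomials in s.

Y(s) = (-4*s^5 + 20*s^4 + 6)/(s^6 - 5*s^5 - 9*s^4)

Transform both sides with L{·}.
Using L{y''} = s^2 Y - s·y(0) - y'(0) and L{y'} = sY - y(0), with y(0) = -4, y'(0) = 0, the left side becomes (s^2 - 5*s - 9)Y - (-4*s + 20).
The right side is L{t^3} = 6/s^4.
So (s^2 - 5*s - 9)Y = 6/s^4 + (-4*s + 20).
Divide through and combine into a single rational function.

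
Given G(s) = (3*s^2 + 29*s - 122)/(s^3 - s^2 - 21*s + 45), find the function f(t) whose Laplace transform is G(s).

Factor the denominator: s^3 - s^2 - 21*s + 45 = (s - 3)^2*(s + 5).
Partial fraction decomposition gives [6/(s - 3)] + [-1/(s - 3)^2] + [-3/(s + 5)].
Invert each term: 6/(s - 3) ↔ 6e^(3t); -1/(s - 3)^2 ↔ -t·e^(3t); -3/(s + 5) ↔ -3e^(-5t).

f(t) = -t*exp(3*t) + 6*exp(3*t) - 3*exp(-5*t)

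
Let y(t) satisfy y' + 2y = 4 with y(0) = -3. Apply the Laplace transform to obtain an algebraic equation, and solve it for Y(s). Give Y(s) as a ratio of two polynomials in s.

Y(s) = (-3*s + 4)/(s^2 + 2*s)

Laplace-transform each side.
The derivative rules (L{y'} = sY - y(0) = sY - (-3)) turn the left side into (s + 2)Y - (-3).
The right side is L{4} = 4/s.
So (s + 2)Y = 4/s + (-3).
Divide through and combine into a single rational function.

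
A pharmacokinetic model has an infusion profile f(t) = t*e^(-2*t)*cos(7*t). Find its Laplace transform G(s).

L{cos(7t)} = s/(s^2 + 49).
Multiplying by e^(-2t) shifts s → s + 2, so L{e^(-2*t)*cos(7*t)} = (s + 2)/((s + 2)^2 + 49).
Then apply L{t·g(t)} = -d/ds[H(s)] with H(s) = (s + 2)/((s + 2)^2 + 49):
differentiating 1 time and applying the sign gives (s - 5)*(s + 9)/(s^2 + 4*s + 53)^2.

G(s) = (s - 5)*(s + 9)/(s^2 + 4*s + 53)^2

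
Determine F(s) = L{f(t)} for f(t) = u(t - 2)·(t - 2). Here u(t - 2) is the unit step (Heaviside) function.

F(s) = exp(-2*s)/s^2

By the second shifting theorem, L{u(t - c)·g(t - c)} = e^(-cs)·G(s) with c = 2 and G(s) = L{g(t)}.
L{t} = 1!/s^2 = 1/s^2.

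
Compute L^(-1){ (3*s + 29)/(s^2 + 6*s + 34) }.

Complete the square in the denominator: s^2 + 6*s + 34 = (s + 3)^2 + 5^2.
Split the numerator to match: 3*s + 29 = 3·(s + 3) + 4·5.
Invert each term: 3·(s + 3)/((s + 3)^2 + 25) ↔ 3e^(-3t)cos(5t); 4·5/((s + 3)^2 + 25) ↔ 4e^(-3t)sin(5t).

4*exp(-3*t)*sin(5*t) + 3*exp(-3*t)*cos(5*t)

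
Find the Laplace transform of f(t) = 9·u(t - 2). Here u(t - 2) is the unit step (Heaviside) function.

By the second shifting theorem, L{u(t - c)·g(t - c)} = e^(-cs)·G(s) with c = 2 and G(s) = L{g(t)}.
L{9} = 9/s.

9*exp(-2*s)/s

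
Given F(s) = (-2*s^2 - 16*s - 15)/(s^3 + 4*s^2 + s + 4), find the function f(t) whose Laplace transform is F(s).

f(t) = -4*sin(t) - 3*cos(t) + exp(-4*t)

Factor the denominator: s^3 + 4*s^2 + s + 4 = (s + 4)*(s^2 + 1).
Partial fraction decomposition gives [1/(s + 4)] + [-3*s/(s^2 + 1)] + [-4/(s^2 + 1)].
Invert each term: 1/(s + 4) ↔ e^(-4t); -3·s/(s^2 + 1) ↔ -3cos(t); -4·1/(s^2 + 1) ↔ -4sin(t).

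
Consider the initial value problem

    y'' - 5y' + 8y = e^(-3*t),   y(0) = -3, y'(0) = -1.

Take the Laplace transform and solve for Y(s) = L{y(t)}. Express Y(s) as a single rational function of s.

Y(s) = (-3*s^2 + 5*s + 43)/(s^3 - 2*s^2 - 7*s + 24)

Transform both sides with L{·}.
The derivative rules (L{y''} = s^2 Y - s·y(0) - y'(0) and L{y'} = sY - y(0), with y(0) = -3, y'(0) = -1) turn the left side into (s^2 - 5*s + 8)Y - (-3*s + 14).
The right side is L{e^(-3*t)} = 1/(s + 3).
So (s^2 - 5*s + 8)Y = 1/(s + 3) + (-3*s + 14).
Solve for Y(s) and write it as one ratio of polynomials.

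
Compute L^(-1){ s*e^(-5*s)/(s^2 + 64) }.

The factor e^(-5s) signals a time shift by c = 5 (second shifting theorem).
L{cos(8t)} = s/(s^2 + 64), so L^-1{s/(s^2 + 64)} = cos(8*t).
Hence the inverse is u(t - 5) times that function evaluated at t - 5.

Heaviside(t - 5)*(cos(8*t - 40))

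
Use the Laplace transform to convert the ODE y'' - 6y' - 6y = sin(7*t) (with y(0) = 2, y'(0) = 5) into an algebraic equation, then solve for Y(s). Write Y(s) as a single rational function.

Take the Laplace transform of both sides.
Using L{y''} = s^2 Y - s·y(0) - y'(0) and L{y'} = sY - y(0), with y(0) = 2, y'(0) = 5, the left side becomes (s^2 - 6*s - 6)Y - (2*s - 7).
The right side is L{sin(7*t)} = 7/(s^2 + 49).
So (s^2 - 6*s - 6)Y = 7/(s^2 + 49) + (2*s - 7).
Solve for Y(s) and write it as one ratio of polynomials.

Y(s) = (2*s^3 - 7*s^2 + 98*s - 336)/(s^4 - 6*s^3 + 43*s^2 - 294*s - 294)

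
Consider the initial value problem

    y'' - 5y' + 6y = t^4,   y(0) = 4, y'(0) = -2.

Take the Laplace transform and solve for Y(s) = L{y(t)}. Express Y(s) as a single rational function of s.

Transform both sides with L{·}.
Using L{y''} = s^2 Y - s·y(0) - y'(0) and L{y'} = sY - y(0), with y(0) = 4, y'(0) = -2, the left side becomes (s^2 - 5*s + 6)Y - (4*s - 22).
The right side is L{t^4} = 24/s^5.
So (s^2 - 5*s + 6)Y = 24/s^5 + (4*s - 22).
Solve for Y(s) and write it as one ratio of polynomials.

Y(s) = (4*s^6 - 22*s^5 + 24)/(s^7 - 5*s^6 + 6*s^5)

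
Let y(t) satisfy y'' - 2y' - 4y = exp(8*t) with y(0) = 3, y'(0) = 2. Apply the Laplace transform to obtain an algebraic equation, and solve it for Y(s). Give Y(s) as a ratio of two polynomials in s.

Y(s) = (3*s^2 - 28*s + 33)/(s^3 - 10*s^2 + 12*s + 32)

Transform both sides with L{·}.
With L{y''} = s^2 Y - s·y(0) - y'(0) and L{y'} = sY - y(0), with y(0) = 3, y'(0) = 2: the LHS transforms to (s^2 - 2*s - 4)Y - (3*s - 4).
The right side is L{exp(8*t)} = 1/(s - 8).
So (s^2 - 2*s - 4)Y = 1/(s - 8) + (3*s - 4).
Isolate Y and clear denominators.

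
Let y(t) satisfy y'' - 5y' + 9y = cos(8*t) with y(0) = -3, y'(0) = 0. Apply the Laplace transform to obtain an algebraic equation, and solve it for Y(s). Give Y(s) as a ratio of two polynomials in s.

Take the Laplace transform of both sides.
With L{y''} = s^2 Y - s·y(0) - y'(0) and L{y'} = sY - y(0), with y(0) = -3, y'(0) = 0: the LHS transforms to (s^2 - 5*s + 9)Y - (-3*s + 15).
The right side is L{cos(8*t)} = s/(s^2 + 64).
So (s^2 - 5*s + 9)Y = s/(s^2 + 64) + (-3*s + 15).
Solve for Y(s) and write it as one ratio of polynomials.

Y(s) = (-3*s^3 + 15*s^2 - 191*s + 960)/(s^4 - 5*s^3 + 73*s^2 - 320*s + 576)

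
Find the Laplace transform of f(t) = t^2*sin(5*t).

10*(3*s^2 - 25)/(s^2 + 25)^3

L{sin(5t)} = 5/(s^2 + 25).
Then apply L{t^2·g(t)} = (-1)^2 d^2/ds^2[H(s)] with H(s) = 5/(s^2 + 25):
differentiating 2 times and applying the sign gives 10*(3*s^2 - 25)/(s^2 + 25)^3.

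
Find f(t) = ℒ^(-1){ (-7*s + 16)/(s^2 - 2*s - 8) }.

f(t) = -2*exp(4*t) - 5*exp(-2*t)

Factor the denominator: s^2 - 2*s - 8 = (s - 4)*(s + 2).
Partial fraction decomposition gives [-2/(s - 4)] + [-5/(s + 2)].
Invert each term: -2/(s - 4) ↔ -2e^(4t); -5/(s + 2) ↔ -5e^(-2t).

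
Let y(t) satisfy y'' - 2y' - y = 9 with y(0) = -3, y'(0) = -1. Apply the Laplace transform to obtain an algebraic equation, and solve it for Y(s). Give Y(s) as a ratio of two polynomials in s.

Transform both sides with L{·}.
Using L{y''} = s^2 Y - s·y(0) - y'(0) and L{y'} = sY - y(0), with y(0) = -3, y'(0) = -1, the left side becomes (s^2 - 2*s - 1)Y - (-3*s + 5).
The right side is L{9} = 9/s.
So (s^2 - 2*s - 1)Y = 9/s + (-3*s + 5).
Solve for Y(s) and write it as one ratio of polynomials.

Y(s) = (-3*s^2 + 5*s + 9)/(s^3 - 2*s^2 - s)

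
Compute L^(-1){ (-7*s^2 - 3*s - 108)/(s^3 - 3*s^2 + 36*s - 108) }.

Factor the denominator: s^3 - 3*s^2 + 36*s - 108 = (s - 3)*(s^2 + 36).
Partial fraction decomposition gives [-4/(s - 3)] + [-3*s/(s^2 + 36)] + [-12/(s^2 + 36)].
Invert each term: -4/(s - 3) ↔ -4e^(3t); -3·s/(s^2 + 36) ↔ -3cos(6t); -2·6/(s^2 + 36) ↔ -2sin(6t).

-4*exp(3*t) - 2*sin(6*t) - 3*cos(6*t)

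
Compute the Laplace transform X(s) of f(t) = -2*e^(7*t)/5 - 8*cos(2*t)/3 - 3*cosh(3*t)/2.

X(s) = -8*s/(3*(s^2 + 4)) - 3*s/(2*(s^2 - 9)) - 2/(5*(s - 7))

Apply the Laplace transform termwise.
(-2/5)·[L{e^(7t)} = 1/(s - 7)]; (-3/2)·[L{cosh(3t)} = s/(s^2 - 9)]; (-8/3)·[L{cos(2t)} = s/(s^2 + 4)].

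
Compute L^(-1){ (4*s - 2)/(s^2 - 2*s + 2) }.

Complete the square in the denominator: s^2 - 2*s + 2 = (s - 1)^2 + 1^2.
Split the numerator to match: 4*s - 2 = 4·(s - 1) + 2·1.
Invert each term: 4·(s - 1)/((s - 1)^2 + 1) ↔ 4e^(t)cos(t); 2·1/((s - 1)^2 + 1) ↔ 2e^(t)sin(t).

2*exp(t)*sin(t) + 4*exp(t)*cos(t)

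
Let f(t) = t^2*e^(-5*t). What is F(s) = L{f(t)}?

L{e^(-5t)} = 1/(s + 5).
Then apply L{t^2·g(t)} = (-1)^2 d^2/ds^2[G(s)] with G(s) = 1/(s + 5):
differentiating 2 times and applying the sign gives 2/(s + 5)^3.

F(s) = 2/(s + 5)^3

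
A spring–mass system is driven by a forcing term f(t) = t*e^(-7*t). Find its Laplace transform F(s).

L{e^(-7t)} = 1/(s + 7).
Then apply L{t·g(t)} = -d/ds[G(s)] with G(s) = 1/(s + 7):
differentiating 1 time and applying the sign gives (s + 7)^(-2).

F(s) = (s + 7)^(-2)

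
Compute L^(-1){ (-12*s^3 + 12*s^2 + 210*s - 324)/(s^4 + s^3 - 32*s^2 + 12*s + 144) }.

-exp(4*t) - 2*exp(3*t) - 5*exp(-2*t) - 4*exp(-6*t)

Factor the denominator: s^4 + s^3 - 32*s^2 + 12*s + 144 = (s - 4)*(s - 3)*(s + 2)*(s + 6).
Partial fraction decomposition gives [-1/(s - 4)] + [-5/(s + 2)] + [-2/(s - 3)] + [-4/(s + 6)].
Invert each term: -1/(s - 4) ↔ -e^(4t); -5/(s + 2) ↔ -5e^(-2t); -2/(s - 3) ↔ -2e^(3t); -4/(s + 6) ↔ -4e^(-6t).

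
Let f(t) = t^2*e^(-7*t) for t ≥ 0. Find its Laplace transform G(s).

L{e^(-7t)} = 1/(s + 7).
Then apply L{t^2·g(t)} = (-1)^2 d^2/ds^2[H(s)] with H(s) = 1/(s + 7):
differentiating 2 times and applying the sign gives 2/(s + 7)^3.

G(s) = 2/(s + 7)^3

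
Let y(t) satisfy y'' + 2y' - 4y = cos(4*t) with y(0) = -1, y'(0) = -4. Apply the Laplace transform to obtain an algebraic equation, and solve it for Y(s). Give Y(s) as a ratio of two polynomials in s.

Y(s) = (-s^3 - 6*s^2 - 15*s - 96)/(s^4 + 2*s^3 + 12*s^2 + 32*s - 64)

Laplace-transform each side.
Using L{y''} = s^2 Y - s·y(0) - y'(0) and L{y'} = sY - y(0), with y(0) = -1, y'(0) = -4, the left side becomes (s^2 + 2*s - 4)Y - (-s - 6).
The right side is L{cos(4*t)} = s/(s^2 + 16).
So (s^2 + 2*s - 4)Y = s/(s^2 + 16) + (-s - 6).
Solve for Y(s) and write it as one ratio of polynomials.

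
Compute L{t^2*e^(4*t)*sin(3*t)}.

L{sin(3t)} = 3/(s^2 + 9).
Multiplying by e^(4t) shifts s → s - 4, so L{e^(4*t)*sin(3*t)} = 3/((s - 4)^2 + 9).
Then apply L{t^2·g(t)} = (-1)^2 d^2/ds^2[G(s)] with G(s) = 3/((s - 4)^2 + 9):
differentiating 2 times and applying the sign gives 18*(s^2 - 8*s + 13)/(s^2 - 8*s + 25)^3.

18*(s^2 - 8*s + 13)/(s^2 - 8*s + 25)^3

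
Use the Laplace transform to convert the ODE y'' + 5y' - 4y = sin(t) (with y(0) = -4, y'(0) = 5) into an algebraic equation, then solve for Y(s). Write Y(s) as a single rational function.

Y(s) = (-4*s^3 - 15*s^2 - 4*s - 14)/(s^4 + 5*s^3 - 3*s^2 + 5*s - 4)

Transform both sides with L{·}.
Using L{y''} = s^2 Y - s·y(0) - y'(0) and L{y'} = sY - y(0), with y(0) = -4, y'(0) = 5, the left side becomes (s^2 + 5*s - 4)Y - (-4*s - 15).
The right side is L{sin(t)} = 1/(s^2 + 1).
So (s^2 + 5*s - 4)Y = 1/(s^2 + 1) + (-4*s - 15).
Solve for Y(s) and write it as one ratio of polynomials.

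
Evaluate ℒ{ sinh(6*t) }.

L{sinh(6t)} = 6/(s^2 - 36).

6/(s^2 - 36)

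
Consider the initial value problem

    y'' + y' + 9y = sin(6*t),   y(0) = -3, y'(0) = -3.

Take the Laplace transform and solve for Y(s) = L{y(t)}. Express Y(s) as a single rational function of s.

Y(s) = (-3*s^3 - 6*s^2 - 108*s - 210)/(s^4 + s^3 + 45*s^2 + 36*s + 324)

Take the Laplace transform of both sides.
With L{y''} = s^2 Y - s·y(0) - y'(0) and L{y'} = sY - y(0), with y(0) = -3, y'(0) = -3: the LHS transforms to (s^2 + s + 9)Y - (-3*s - 6).
The right side is L{sin(6*t)} = 6/(s^2 + 36).
So (s^2 + s + 9)Y = 6/(s^2 + 36) + (-3*s - 6).
Solve for Y(s) and write it as one ratio of polynomials.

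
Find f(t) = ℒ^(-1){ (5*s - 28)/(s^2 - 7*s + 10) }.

Factor the denominator: s^2 - 7*s + 10 = (s - 5)*(s - 2).
Partial fraction decomposition gives [6/(s - 2)] + [-1/(s - 5)].
Invert each term: 6/(s - 2) ↔ 6e^(2t); -1/(s - 5) ↔ -e^(5t).

f(t) = -exp(5*t) + 6*exp(2*t)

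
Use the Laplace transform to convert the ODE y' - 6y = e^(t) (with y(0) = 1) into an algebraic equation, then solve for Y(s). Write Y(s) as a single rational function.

Apply the Laplace transform to the equation.
The derivative rules (L{y'} = sY - y(0) = sY - 1) turn the left side into (s - 6)Y - (1).
The right side is L{e^(t)} = 1/(s - 1).
So (s - 6)Y = 1/(s - 1) + (1).
Divide through and combine into a single rational function.

Y(s) = s/(s^2 - 7*s + 6)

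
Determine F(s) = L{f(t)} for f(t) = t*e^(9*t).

L{e^(9t)} = 1/(s - 9).
Then apply L{t·g(t)} = -d/ds[G(s)] with G(s) = 1/(s - 9):
differentiating 1 time and applying the sign gives (s - 9)^(-2).

F(s) = (s - 9)^(-2)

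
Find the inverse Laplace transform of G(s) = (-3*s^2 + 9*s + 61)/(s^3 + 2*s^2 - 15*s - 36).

Factor the denominator: s^3 + 2*s^2 - 15*s - 36 = (s - 4)*(s + 3)^2.
Partial fraction decomposition gives [-4/(s + 3)] + [-1/(s + 3)^2] + [1/(s - 4)].
Invert each term: -4/(s + 3) ↔ -4e^(-3t); -1/(s + 3)^2 ↔ -t·e^(-3t); 1/(s - 4) ↔ e^(4t).

-t*exp(-3*t) + exp(4*t) - 4*exp(-3*t)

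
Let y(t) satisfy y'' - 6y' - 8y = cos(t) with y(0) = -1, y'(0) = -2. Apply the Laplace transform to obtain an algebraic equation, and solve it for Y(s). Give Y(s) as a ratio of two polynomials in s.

Y(s) = (-s^3 + 4*s^2 + 4)/(s^4 - 6*s^3 - 7*s^2 - 6*s - 8)

Apply the Laplace transform to the equation.
Using L{y''} = s^2 Y - s·y(0) - y'(0) and L{y'} = sY - y(0), with y(0) = -1, y'(0) = -2, the left side becomes (s^2 - 6*s - 8)Y - (-s + 4).
The right side is L{cos(t)} = s/(s^2 + 1).
So (s^2 - 6*s - 8)Y = s/(s^2 + 1) + (-s + 4).
Solve for Y(s) and write it as one ratio of polynomials.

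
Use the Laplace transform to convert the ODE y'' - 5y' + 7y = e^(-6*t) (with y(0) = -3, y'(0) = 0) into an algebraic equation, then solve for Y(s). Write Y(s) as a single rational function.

Transform both sides with L{·}.
With L{y''} = s^2 Y - s·y(0) - y'(0) and L{y'} = sY - y(0), with y(0) = -3, y'(0) = 0: the LHS transforms to (s^2 - 5*s + 7)Y - (-3*s + 15).
The right side is L{e^(-6*t)} = 1/(s + 6).
So (s^2 - 5*s + 7)Y = 1/(s + 6) + (-3*s + 15).
Divide through and combine into a single rational function.

Y(s) = (-3*s^2 - 3*s + 91)/(s^3 + s^2 - 23*s + 42)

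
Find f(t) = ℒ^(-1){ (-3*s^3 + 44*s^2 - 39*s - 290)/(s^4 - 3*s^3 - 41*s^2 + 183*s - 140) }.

Factor the denominator: s^4 - 3*s^3 - 41*s^2 + 183*s - 140 = (s - 5)*(s - 4)*(s - 1)*(s + 7).
Partial fraction decomposition gives [5/(s - 5)] + [-3/(s + 7)] + [-2/(s - 4)] + [-3/(s - 1)].
Invert each term: 5/(s - 5) ↔ 5e^(5t); -3/(s + 7) ↔ -3e^(-7t); -2/(s - 4) ↔ -2e^(4t); -3/(s - 1) ↔ -3e^(t).

f(t) = 5*exp(5*t) - 2*exp(4*t) - 3*exp(t) - 3*exp(-7*t)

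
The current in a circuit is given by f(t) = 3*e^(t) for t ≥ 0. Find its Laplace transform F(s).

L{3} = 3/s.
By the first shifting theorem, multiplying by e^(t) replaces s with s - 1.

F(s) = 3/(s - 1)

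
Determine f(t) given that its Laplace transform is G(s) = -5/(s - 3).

Since L{e^(3t)} = 1/(s - 3), the inverse is exp(3*t), scaled by -5.

f(t) = -5*exp(3*t)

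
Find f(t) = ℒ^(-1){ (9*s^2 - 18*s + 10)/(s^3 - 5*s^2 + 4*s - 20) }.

Factor the denominator: s^3 - 5*s^2 + 4*s - 20 = (s - 5)*(s^2 + 4).
Partial fraction decomposition gives [5/(s - 5)] + [4*s/(s^2 + 4)] + [2/(s^2 + 4)].
Invert each term: 5/(s - 5) ↔ 5e^(5t); 4·s/(s^2 + 4) ↔ 4cos(2t); 1·2/(s^2 + 4) ↔ sin(2t).

f(t) = 5*exp(5*t) + sin(2*t) + 4*cos(2*t)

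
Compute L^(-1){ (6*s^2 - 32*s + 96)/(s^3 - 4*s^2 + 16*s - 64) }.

Factor the denominator: s^3 - 4*s^2 + 16*s - 64 = (s - 4)*(s^2 + 16).
Partial fraction decomposition gives [2/(s - 4)] + [4*s/(s^2 + 16)] + [-16/(s^2 + 16)].
Invert each term: 2/(s - 4) ↔ 2e^(4t); 4·s/(s^2 + 16) ↔ 4cos(4t); -4·4/(s^2 + 16) ↔ -4sin(4t).

2*exp(4*t) - 4*sin(4*t) + 4*cos(4*t)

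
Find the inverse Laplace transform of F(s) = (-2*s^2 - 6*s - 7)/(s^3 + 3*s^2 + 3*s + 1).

-3*t^2*exp(-t)/2 - 2*t*exp(-t) - 2*exp(-t)

Factor the denominator: s^3 + 3*s^2 + 3*s + 1 = (s + 1)^3.
Partial fraction decomposition gives [-2/(s + 1)] + [-2/(s + 1)^2] + [-3/(s + 1)^3].
Invert each term: -2/(s + 1) ↔ -2e^(-t); -2/(s + 1)^2 ↔ -2t·e^(-t); -3/(s + 1)^3 ↔ (-3/2)t^2·e^(-t).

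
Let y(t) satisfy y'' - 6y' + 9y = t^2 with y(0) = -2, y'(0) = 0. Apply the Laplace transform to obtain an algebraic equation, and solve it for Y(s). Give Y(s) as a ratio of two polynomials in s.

Apply the Laplace transform to the equation.
The derivative rules (L{y''} = s^2 Y - s·y(0) - y'(0) and L{y'} = sY - y(0), with y(0) = -2, y'(0) = 0) turn the left side into (s^2 - 6*s + 9)Y - (-2*s + 12).
The right side is L{t^2} = 2/s^3.
So (s^2 - 6*s + 9)Y = 2/s^3 + (-2*s + 12).
Isolate Y and clear denominators.

Y(s) = (-2*s^4 + 12*s^3 + 2)/(s^5 - 6*s^4 + 9*s^3)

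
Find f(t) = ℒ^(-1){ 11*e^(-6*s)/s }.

The factor e^(-6s) signals a time shift by c = 6 (second shifting theorem).
L{11} = 11/s, so L^-1{11/s} = 11.
Hence the inverse is u(t - 6) times that function evaluated at t - 6.

f(t) = Heaviside(t - 6)*(11)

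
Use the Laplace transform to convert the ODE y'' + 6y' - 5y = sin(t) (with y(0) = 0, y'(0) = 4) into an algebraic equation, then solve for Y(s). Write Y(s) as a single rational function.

Y(s) = (4*s^2 + 5)/(s^4 + 6*s^3 - 4*s^2 + 6*s - 5)

Laplace-transform each side.
With L{y''} = s^2 Y - s·y(0) - y'(0) and L{y'} = sY - y(0), with y(0) = 0, y'(0) = 4: the LHS transforms to (s^2 + 6*s - 5)Y - (4).
The right side is L{sin(t)} = 1/(s^2 + 1).
So (s^2 + 6*s - 5)Y = 1/(s^2 + 1) + (4).
Divide through and combine into a single rational function.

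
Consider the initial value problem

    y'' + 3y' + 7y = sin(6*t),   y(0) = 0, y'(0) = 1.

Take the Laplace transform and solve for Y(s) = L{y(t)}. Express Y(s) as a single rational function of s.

Y(s) = (s^2 + 42)/(s^4 + 3*s^3 + 43*s^2 + 108*s + 252)

Take the Laplace transform of both sides.
With L{y''} = s^2 Y - s·y(0) - y'(0) and L{y'} = sY - y(0), with y(0) = 0, y'(0) = 1: the LHS transforms to (s^2 + 3*s + 7)Y - (1).
The right side is L{sin(6*t)} = 6/(s^2 + 36).
So (s^2 + 3*s + 7)Y = 6/(s^2 + 36) + (1).
Divide through and combine into a single rational function.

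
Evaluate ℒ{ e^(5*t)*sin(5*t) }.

5/((s - 5)^2 + 25)

L{sin(5t)} = 5/(s^2 + 25).
By the first shifting theorem, multiplying by e^(5t) replaces s with s - 5.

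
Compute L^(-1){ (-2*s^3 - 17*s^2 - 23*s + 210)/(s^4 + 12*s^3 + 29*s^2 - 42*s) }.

Factor the denominator: s^4 + 12*s^3 + 29*s^2 - 42*s = s*(s - 1)*(s + 6)*(s + 7).
Partial fraction decomposition gives [-4/(s + 7)] + [3/(s - 1)] + [4/(s + 6)] + [-5/s].
Invert each term: -4/(s + 7) ↔ -4e^(-7t); 3/(s - 1) ↔ 3e^(t); 4/(s + 6) ↔ 4e^(-6t); -5/(s - 0) ↔ -5e^(0t).

3*exp(t) - 5 + 4*exp(-6*t) - 4*exp(-7*t)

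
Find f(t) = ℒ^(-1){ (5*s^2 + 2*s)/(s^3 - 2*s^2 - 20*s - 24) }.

f(t) = -2*t*exp(-2*t) + 3*exp(6*t) + 2*exp(-2*t)

Factor the denominator: s^3 - 2*s^2 - 20*s - 24 = (s - 6)*(s + 2)^2.
Partial fraction decomposition gives [2/(s + 2)] + [-2/(s + 2)^2] + [3/(s - 6)].
Invert each term: 2/(s + 2) ↔ 2e^(-2t); -2/(s + 2)^2 ↔ -2t·e^(-2t); 3/(s - 6) ↔ 3e^(6t).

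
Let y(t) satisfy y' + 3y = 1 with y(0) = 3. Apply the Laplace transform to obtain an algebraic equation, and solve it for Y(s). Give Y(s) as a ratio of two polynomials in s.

Y(s) = (3*s + 1)/(s^2 + 3*s)

Laplace-transform each side.
The derivative rules (L{y'} = sY - y(0) = sY - 3) turn the left side into (s + 3)Y - (3).
The right side is L{1} = 1/s.
So (s + 3)Y = 1/s + (3).
Isolate Y and clear denominators.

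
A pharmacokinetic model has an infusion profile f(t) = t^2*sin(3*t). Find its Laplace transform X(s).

X(s) = 18*(s^2 - 3)/(s^2 + 9)^3

L{sin(3t)} = 3/(s^2 + 9).
Then apply L{t^2·g(t)} = (-1)^2 d^2/ds^2[G(s)] with G(s) = 3/(s^2 + 9):
differentiating 2 times and applying the sign gives 18*(s^2 - 3)/(s^2 + 9)^3.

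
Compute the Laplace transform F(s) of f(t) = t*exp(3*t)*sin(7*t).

F(s) = 14*(s - 3)/(s^2 - 6*s + 58)^2

L{sin(7t)} = 7/(s^2 + 49).
Multiplying by e^(3t) shifts s → s - 3, so L{exp(3*t)*sin(7*t)} = 7/((s - 3)^2 + 49).
Then apply L{t·g(t)} = -d/ds[G(s)] with G(s) = 7/((s - 3)^2 + 49):
differentiating 1 time and applying the sign gives 14*(s - 3)/(s^2 - 6*s + 58)^2.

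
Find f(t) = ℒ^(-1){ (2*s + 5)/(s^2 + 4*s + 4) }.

f(t) = t*exp(-2*t) + 2*exp(-2*t)

Factor the denominator: s^2 + 4*s + 4 = (s + 2)^2.
Partial fraction decomposition gives [2/(s + 2)] + [(s + 2)^(-2)].
Invert each term: 2/(s + 2) ↔ 2e^(-2t); 1/(s + 2)^2 ↔ t·e^(-2t).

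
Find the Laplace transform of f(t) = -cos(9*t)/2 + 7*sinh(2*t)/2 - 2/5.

The transform is linear, so treat each term independently.
(7/2)·[L{sinh(2t)} = 2/(s^2 - 4)]; L{-2/5} = (-2/5)/s; (-1/2)·[L{cos(9t)} = s/(s^2 + 81)].

-s/(2*(s^2 + 81)) + 7/(s^2 - 4) - 2/(5*s)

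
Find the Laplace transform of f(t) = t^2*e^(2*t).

2/(s - 2)^3

L{e^(2t)} = 1/(s - 2).
Then apply L{t^2·g(t)} = (-1)^2 d^2/ds^2[H(s)] with H(s) = 1/(s - 2):
differentiating 2 times and applying the sign gives 2/(s - 2)^3.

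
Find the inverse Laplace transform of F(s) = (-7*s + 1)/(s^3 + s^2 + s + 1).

Factor the denominator: s^3 + s^2 + s + 1 = (s + 1)*(s^2 + 1).
Partial fraction decomposition gives [4/(s + 1)] + [-4*s/(s^2 + 1)] + [-3/(s^2 + 1)].
Invert each term: 4/(s + 1) ↔ 4e^(-t); -4·s/(s^2 + 1) ↔ -4cos(t); -3·1/(s^2 + 1) ↔ -3sin(t).

-3*sin(t) - 4*cos(t) + 4*exp(-t)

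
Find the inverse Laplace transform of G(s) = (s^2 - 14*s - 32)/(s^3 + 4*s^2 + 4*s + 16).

-5*sin(2*t) - cos(2*t) + 2*exp(-4*t)

Factor the denominator: s^3 + 4*s^2 + 4*s + 16 = (s + 4)*(s^2 + 4).
Partial fraction decomposition gives [2/(s + 4)] + [-s/(s^2 + 4)] + [-10/(s^2 + 4)].
Invert each term: 2/(s + 4) ↔ 2e^(-4t); -1·s/(s^2 + 4) ↔ -cos(2t); -5·2/(s^2 + 4) ↔ -5sin(2t).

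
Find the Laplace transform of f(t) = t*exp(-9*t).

L{e^(-9t)} = 1/(s + 9).
Then apply L{t·g(t)} = -d/ds[H(s)] with H(s) = 1/(s + 9):
differentiating 1 time and applying the sign gives (s + 9)^(-2).

(s + 9)^(-2)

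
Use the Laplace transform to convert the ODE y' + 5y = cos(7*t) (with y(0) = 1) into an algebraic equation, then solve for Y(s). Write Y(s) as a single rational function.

Y(s) = (s^2 + s + 49)/(s^3 + 5*s^2 + 49*s + 245)

Apply the Laplace transform to the equation.
The derivative rules (L{y'} = sY - y(0) = sY - 1) turn the left side into (s + 5)Y - (1).
The right side is L{cos(7*t)} = s/(s^2 + 49).
So (s + 5)Y = s/(s^2 + 49) + (1).
Isolate Y and clear denominators.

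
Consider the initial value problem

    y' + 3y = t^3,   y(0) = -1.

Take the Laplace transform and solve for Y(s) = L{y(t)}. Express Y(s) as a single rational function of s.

Laplace-transform each side.
The derivative rules (L{y'} = sY - y(0) = sY - (-1)) turn the left side into (s + 3)Y - (-1).
The right side is L{t^3} = 6/s^4.
So (s + 3)Y = 6/s^4 + (-1).
Isolate Y and clear denominators.

Y(s) = (-s^4 + 6)/(s^5 + 3*s^4)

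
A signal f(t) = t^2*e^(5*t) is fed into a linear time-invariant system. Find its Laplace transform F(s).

F(s) = 2/(s - 5)^3

L{e^(5t)} = 1/(s - 5).
Then apply L{t^2·g(t)} = (-1)^2 d^2/ds^2[G(s)] with G(s) = 1/(s - 5):
differentiating 2 times and applying the sign gives 2/(s - 5)^3.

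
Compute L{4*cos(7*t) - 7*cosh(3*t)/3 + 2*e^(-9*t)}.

By linearity of the Laplace transform, transform each term separately.
(4)·[L{cos(7t)} = s/(s^2 + 49)]; (-7/3)·[L{cosh(3t)} = s/(s^2 - 9)]; (2)·[L{e^(-9t)} = 1/(s + 9)].

4*s/(s^2 + 49) - 7*s/(3*(s^2 - 9)) + 2/(s + 9)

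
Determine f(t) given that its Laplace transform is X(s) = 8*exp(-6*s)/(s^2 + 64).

The factor e^(-6s) signals a time shift by c = 6 (second shifting theorem).
L{sin(8t)} = 8/(s^2 + 64), so L^-1{8/(s^2 + 64)} = sin(8*t).
Hence the inverse is u(t - 6) times that function evaluated at t - 6.

f(t) = Heaviside(t - 6)*(sin(8*t - 48))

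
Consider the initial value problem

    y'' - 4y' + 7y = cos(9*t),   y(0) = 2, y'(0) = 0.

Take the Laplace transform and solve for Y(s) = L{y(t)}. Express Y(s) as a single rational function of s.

Take the Laplace transform of both sides.
The derivative rules (L{y''} = s^2 Y - s·y(0) - y'(0) and L{y'} = sY - y(0), with y(0) = 2, y'(0) = 0) turn the left side into (s^2 - 4*s + 7)Y - (2*s - 8).
The right side is L{cos(9*t)} = s/(s^2 + 81).
So (s^2 - 4*s + 7)Y = s/(s^2 + 81) + (2*s - 8).
Solve for Y(s) and write it as one ratio of polynomials.

Y(s) = (2*s^3 - 8*s^2 + 163*s - 648)/(s^4 - 4*s^3 + 88*s^2 - 324*s + 567)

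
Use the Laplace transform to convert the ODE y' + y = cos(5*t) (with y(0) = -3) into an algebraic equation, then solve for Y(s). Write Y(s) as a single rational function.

Y(s) = (-3*s^2 + s - 75)/(s^3 + s^2 + 25*s + 25)

Transform both sides with L{·}.
With L{y'} = sY - y(0) = sY - (-3): the LHS transforms to (s + 1)Y - (-3).
The right side is L{cos(5*t)} = s/(s^2 + 25).
So (s + 1)Y = s/(s^2 + 25) + (-3).
Solve for Y(s) and write it as one ratio of polynomials.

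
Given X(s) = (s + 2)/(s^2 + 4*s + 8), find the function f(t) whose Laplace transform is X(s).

f(t) = exp(-2*t)*cos(2*t)

Rewrite the denominator: s^2 + 4*s + 8 = (s + 2)^2 + 4.
The form in (s + 2) signals a first-shifting-theorem factor e^(-2t).
Since L{cos(2t)} = s/(s^2 + 4), the inverse is e^(-2*t)*cos(2*t).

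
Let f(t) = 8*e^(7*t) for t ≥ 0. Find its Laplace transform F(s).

F(s) = 8/(s - 7)

L{8} = 8/s.
By the first shifting theorem, multiplying by e^(7t) replaces s with s - 7.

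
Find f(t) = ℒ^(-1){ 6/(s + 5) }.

Since L{e^(-5t)} = 1/(s + 5), the inverse is e^(-5*t), scaled by 6.

f(t) = 6*exp(-5*t)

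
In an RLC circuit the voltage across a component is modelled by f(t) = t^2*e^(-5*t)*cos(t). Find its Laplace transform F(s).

L{cos(t)} = s/(s^2 + 1).
Multiplying by e^(-5t) shifts s → s + 5, so L{e^(-5*t)*cos(t)} = (s + 5)/((s + 5)^2 + 1).
Then apply L{t^2·g(t)} = (-1)^2 d^2/ds^2[G(s)] with G(s) = (s + 5)/((s + 5)^2 + 1):
differentiating 2 times and applying the sign gives 2*(s + 5)*(s^2 + 10*s + 22)/(s^2 + 10*s + 26)^3.

F(s) = 2*(s + 5)*(s^2 + 10*s + 22)/(s^2 + 10*s + 26)^3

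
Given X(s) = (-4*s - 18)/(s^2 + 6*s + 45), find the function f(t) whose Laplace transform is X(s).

Complete the square in the denominator: s^2 + 6*s + 45 = (s + 3)^2 + 6^2.
Split the numerator to match: -4*s - 18 = -4·(s + 3) - 1·6.
Invert each term: -4·(s + 3)/((s + 3)^2 + 36) ↔ -4e^(-3t)cos(6t); -1·6/((s + 3)^2 + 36) ↔ -e^(-3t)sin(6t).

f(t) = -exp(-3*t)*sin(6*t) - 4*exp(-3*t)*cos(6*t)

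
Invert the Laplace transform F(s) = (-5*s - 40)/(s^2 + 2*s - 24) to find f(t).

Factor the denominator: s^2 + 2*s - 24 = (s - 4)*(s + 6).
Partial fraction decomposition gives [-6/(s - 4)] + [1/(s + 6)].
Invert each term: -6/(s - 4) ↔ -6e^(4t); 1/(s + 6) ↔ e^(-6t).

f(t) = -6*exp(4*t) + exp(-6*t)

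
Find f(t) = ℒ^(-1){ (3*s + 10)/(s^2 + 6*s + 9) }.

Factor the denominator: s^2 + 6*s + 9 = (s + 3)^2.
Partial fraction decomposition gives [3/(s + 3)] + [(s + 3)^(-2)].
Invert each term: 3/(s + 3) ↔ 3e^(-3t); 1/(s + 3)^2 ↔ t·e^(-3t).

f(t) = t*exp(-3*t) + 3*exp(-3*t)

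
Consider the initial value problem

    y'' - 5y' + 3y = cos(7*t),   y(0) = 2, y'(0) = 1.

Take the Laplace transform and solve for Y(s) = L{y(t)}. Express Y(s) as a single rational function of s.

Transform both sides with L{·}.
The derivative rules (L{y''} = s^2 Y - s·y(0) - y'(0) and L{y'} = sY - y(0), with y(0) = 2, y'(0) = 1) turn the left side into (s^2 - 5*s + 3)Y - (2*s - 9).
The right side is L{cos(7*t)} = s/(s^2 + 49).
So (s^2 - 5*s + 3)Y = s/(s^2 + 49) + (2*s - 9).
Isolate Y and clear denominators.

Y(s) = (2*s^3 - 9*s^2 + 99*s - 441)/(s^4 - 5*s^3 + 52*s^2 - 245*s + 147)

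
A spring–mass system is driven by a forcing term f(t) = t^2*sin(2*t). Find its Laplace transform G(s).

L{sin(2t)} = 2/(s^2 + 4).
Then apply L{t^2·g(t)} = (-1)^2 d^2/ds^2[H(s)] with H(s) = 2/(s^2 + 4):
differentiating 2 times and applying the sign gives 4*(3*s^2 - 4)/(s^2 + 4)^3.

G(s) = 4*(3*s^2 - 4)/(s^2 + 4)^3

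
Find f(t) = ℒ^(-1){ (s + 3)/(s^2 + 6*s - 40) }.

Rewrite the denominator: s^2 + 6*s - 40 = (s + 3)^2 - 49.
The form in (s + 3) signals a first-shifting-theorem factor e^(-3t).
Since L{cosh(7t)} = s/(s^2 - 49), the inverse is exp(-3*t)*cosh(7*t).

f(t) = exp(-3*t)*cosh(7*t)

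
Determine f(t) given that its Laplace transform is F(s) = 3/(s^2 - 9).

Since L{sinh(3t)} = 3/(s^2 - 9), the inverse is sinh(3*t).

f(t) = sinh(3*t)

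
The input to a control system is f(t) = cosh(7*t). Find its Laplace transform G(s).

G(s) = s/(s^2 - 49)

L{cosh(7t)} = s/(s^2 - 49).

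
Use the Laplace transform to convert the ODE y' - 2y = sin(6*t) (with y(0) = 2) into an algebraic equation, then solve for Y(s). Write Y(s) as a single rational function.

Apply the Laplace transform to the equation.
The derivative rules (L{y'} = sY - y(0) = sY - 2) turn the left side into (s - 2)Y - (2).
The right side is L{sin(6*t)} = 6/(s^2 + 36).
So (s - 2)Y = 6/(s^2 + 36) + (2).
Divide through and combine into a single rational function.

Y(s) = (2*s^2 + 78)/(s^3 - 2*s^2 + 36*s - 72)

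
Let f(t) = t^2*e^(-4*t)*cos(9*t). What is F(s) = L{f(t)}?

L{cos(9t)} = s/(s^2 + 81).
Multiplying by e^(-4t) shifts s → s + 4, so L{e^(-4*t)*cos(9*t)} = (s + 4)/((s + 4)^2 + 81).
Then apply L{t^2·g(t)} = (-1)^2 d^2/ds^2[G(s)] with G(s) = (s + 4)/((s + 4)^2 + 81):
differentiating 2 times and applying the sign gives 2*(s + 4)*(s^2 + 8*s - 227)/(s^2 + 8*s + 97)^3.

F(s) = 2*(s + 4)*(s^2 + 8*s - 227)/(s^2 + 8*s + 97)^3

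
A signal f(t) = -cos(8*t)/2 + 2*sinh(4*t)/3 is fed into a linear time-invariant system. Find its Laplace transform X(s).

The transform is linear, so treat each term independently.
(2/3)·[L{sinh(4t)} = 4/(s^2 - 16)]; (-1/2)·[L{cos(8t)} = s/(s^2 + 64)].

X(s) = -s/(2*(s^2 + 64)) + 8/(3*(s^2 - 16))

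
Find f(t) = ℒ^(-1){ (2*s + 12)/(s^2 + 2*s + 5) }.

Complete the square in the denominator: s^2 + 2*s + 5 = (s + 1)^2 + 2^2.
Split the numerator to match: 2*s + 12 = 2·(s + 1) + 5·2.
Invert each term: 2·(s + 1)/((s + 1)^2 + 4) ↔ 2e^(-t)cos(2t); 5·2/((s + 1)^2 + 4) ↔ 5e^(-t)sin(2t).

f(t) = 5*exp(-t)*sin(2*t) + 2*exp(-t)*cos(2*t)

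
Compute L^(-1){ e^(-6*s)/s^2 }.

Heaviside(t - 6)*(t - 6)

The factor e^(-6s) signals a time shift by c = 6 (second shifting theorem).
L{t} = 1!/s^2 = 1/s^2, so L^-1{s^(-2)} = t.
Hence the inverse is u(t - 6) times that function evaluated at t - 6.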